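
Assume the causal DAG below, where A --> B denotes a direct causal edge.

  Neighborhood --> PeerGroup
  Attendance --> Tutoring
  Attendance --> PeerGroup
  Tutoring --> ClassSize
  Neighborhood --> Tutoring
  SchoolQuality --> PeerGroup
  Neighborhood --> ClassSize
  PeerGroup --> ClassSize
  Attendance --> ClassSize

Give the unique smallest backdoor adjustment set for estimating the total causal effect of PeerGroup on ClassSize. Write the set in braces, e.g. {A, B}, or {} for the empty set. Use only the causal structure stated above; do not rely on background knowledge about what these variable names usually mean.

{Attendance, Neighborhood}

Variables eligible for adjustment (non-descendants of PeerGroup, excluding PeerGroup and ClassSize): {Attendance, Neighborhood, SchoolQuality, Tutoring}.
Backdoor paths from PeerGroup to ClassSize:
  P1: PeerGroup <- Neighborhood -> Tutoring <- Attendance -> ClassSize
  P2: PeerGroup <- Neighborhood -> Tutoring -> ClassSize
  P3: PeerGroup <- Neighborhood -> ClassSize
  P4: PeerGroup <- Attendance -> Tutoring <- Neighborhood -> ClassSize
  P5: PeerGroup <- Attendance -> Tutoring -> ClassSize
  P6: PeerGroup <- Attendance -> ClassSize
The empty set is not sufficient: P2 (PeerGroup <- Neighborhood -> Tutoring -> ClassSize) has no collider blocking it and no conditioned non-collider, so it is open.
Try {Attendance, Neighborhood}:
  P1: blocked at fork node Neighborhood ∈ conditioning set.
  P2: blocked at fork node Neighborhood ∈ conditioning set.
  P3: blocked at fork node Neighborhood ∈ conditioning set.
  P4: blocked at fork node Attendance ∈ conditioning set.
  P5: blocked at fork node Attendance ∈ conditioning set.
  P6: blocked at fork node Attendance ∈ conditioning set.
{Attendance, Neighborhood} contains no descendant of PeerGroup and blocks every backdoor path.
Every element of {Attendance, Neighborhood} is needed (dropping Attendance leaves P5 open; dropping Neighborhood leaves P2 open), so no proper subset is valid.
Among all size-2 subsets of the eligible variables, only {Attendance, Neighborhood} blocks every backdoor path, so it is the unique smallest valid adjustment set.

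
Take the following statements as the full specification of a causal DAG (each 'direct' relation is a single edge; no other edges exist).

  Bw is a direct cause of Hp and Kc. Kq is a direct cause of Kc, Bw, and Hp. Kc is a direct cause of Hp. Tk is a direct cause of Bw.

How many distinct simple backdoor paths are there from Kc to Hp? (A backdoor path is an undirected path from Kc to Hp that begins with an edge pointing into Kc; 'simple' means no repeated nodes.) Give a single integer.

4

A backdoor path from Kc to Hp is any simple undirected path whose first edge points into Kc (i.e. leaves Kc via a parent).
Parents of Kc: {Bw, Kq}.
Enumerating:
  P1: Kc <- Kq -> Bw -> Hp
  P2: Kc <- Kq -> Hp
  P3: Kc <- Bw <- Kq -> Hp
  P4: Kc <- Bw -> Hp
That exhausts the simple backdoor paths. Count: 4.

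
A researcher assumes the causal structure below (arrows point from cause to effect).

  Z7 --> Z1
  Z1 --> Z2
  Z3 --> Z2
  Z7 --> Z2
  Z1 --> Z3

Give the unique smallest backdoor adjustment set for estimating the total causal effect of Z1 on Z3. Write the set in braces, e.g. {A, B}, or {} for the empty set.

Variables eligible for adjustment (non-descendants of Z1, excluding Z1 and Z3): {Z7}.
Backdoor paths from Z1 to Z3:
  P1: Z1 <- Z7 -> Z2 <- Z3
Each backdoor path contains an unconditioned collider, so every path is already blocked with the empty conditioning set:
  P1: blocked at collider Z2 (neither it nor any descendant is in the conditioning set).
The empty set is therefore the unique smallest valid set.

{}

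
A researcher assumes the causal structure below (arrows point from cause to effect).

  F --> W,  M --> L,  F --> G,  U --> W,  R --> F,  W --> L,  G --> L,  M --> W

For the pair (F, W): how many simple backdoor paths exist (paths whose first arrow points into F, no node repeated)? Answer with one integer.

0

A backdoor path from F to W is any simple undirected path whose first edge points into F (i.e. leaves F via a parent).
Parents of F: {R}.
No simple path from any parent of F reaches W without revisiting F, so there are no backdoor paths.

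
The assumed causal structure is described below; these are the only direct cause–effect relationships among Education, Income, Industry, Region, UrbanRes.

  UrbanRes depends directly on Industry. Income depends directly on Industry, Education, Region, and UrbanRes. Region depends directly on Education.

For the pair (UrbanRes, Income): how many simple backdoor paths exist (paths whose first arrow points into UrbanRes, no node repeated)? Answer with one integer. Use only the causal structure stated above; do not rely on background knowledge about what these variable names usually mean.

A backdoor path from UrbanRes to Income is any simple undirected path whose first edge points into UrbanRes (i.e. leaves UrbanRes via a parent).
Parents of UrbanRes: {Industry}.
Enumerating:
  P1: UrbanRes <- Industry -> Income
That exhausts the simple backdoor paths. Count: 1.

1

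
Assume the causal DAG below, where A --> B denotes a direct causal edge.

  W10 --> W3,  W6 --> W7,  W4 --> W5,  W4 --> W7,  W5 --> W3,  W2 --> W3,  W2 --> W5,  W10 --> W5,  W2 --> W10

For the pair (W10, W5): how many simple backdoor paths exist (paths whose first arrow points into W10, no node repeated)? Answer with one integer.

2

A backdoor path from W10 to W5 is any simple undirected path whose first edge points into W10 (i.e. leaves W10 via a parent).
Parents of W10: {W2}.
Enumerating:
  P1: W10 <- W2 -> W5
  P2: W10 <- W2 -> W3 <- W5
That exhausts the simple backdoor paths. Count: 2.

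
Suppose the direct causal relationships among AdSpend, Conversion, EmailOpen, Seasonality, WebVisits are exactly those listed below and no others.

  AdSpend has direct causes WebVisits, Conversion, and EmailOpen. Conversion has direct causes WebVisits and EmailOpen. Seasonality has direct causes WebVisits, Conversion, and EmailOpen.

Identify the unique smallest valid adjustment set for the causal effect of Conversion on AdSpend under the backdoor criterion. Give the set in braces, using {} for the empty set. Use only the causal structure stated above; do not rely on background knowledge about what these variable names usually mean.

{EmailOpen, WebVisits}

Variables eligible for adjustment (non-descendants of Conversion, excluding Conversion and AdSpend): {EmailOpen, WebVisits}.
Backdoor paths from Conversion to AdSpend:
  P1: Conversion <- EmailOpen -> AdSpend
  P2: Conversion <- EmailOpen -> Seasonality <- WebVisits -> AdSpend
  P3: Conversion <- WebVisits -> AdSpend
  P4: Conversion <- WebVisits -> Seasonality <- EmailOpen -> AdSpend
The empty set is not sufficient: P1 (Conversion <- EmailOpen -> AdSpend) has no collider blocking it and no conditioned non-collider, so it is open.
Try {EmailOpen, WebVisits}:
  P1: blocked at fork node EmailOpen ∈ conditioning set.
  P2: blocked at fork node EmailOpen ∈ conditioning set.
  P3: blocked at fork node WebVisits ∈ conditioning set.
  P4: blocked at fork node WebVisits ∈ conditioning set.
{EmailOpen, WebVisits} contains no descendant of Conversion and blocks every backdoor path.
Every element of {EmailOpen, WebVisits} is needed (dropping EmailOpen leaves P1 open; dropping WebVisits leaves P3 open), so no proper subset is valid.
Among all size-2 subsets of the eligible variables, only {EmailOpen, WebVisits} blocks every backdoor path, so it is the unique smallest valid adjustment set.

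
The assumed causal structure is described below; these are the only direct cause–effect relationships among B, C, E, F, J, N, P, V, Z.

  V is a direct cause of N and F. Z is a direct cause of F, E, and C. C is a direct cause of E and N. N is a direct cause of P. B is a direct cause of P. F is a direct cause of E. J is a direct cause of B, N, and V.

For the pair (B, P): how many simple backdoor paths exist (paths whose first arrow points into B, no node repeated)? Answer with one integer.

6

A backdoor path from B to P is any simple undirected path whose first edge points into B (i.e. leaves B via a parent).
Parents of B: {J}.
Enumerating:
  P1: B <- J -> V -> F <- Z -> C -> N -> P
  P2: B <- J -> V -> F <- Z -> E <- C -> N -> P
  P3: B <- J -> V -> F -> E <- Z -> C -> N -> P
  P4: B <- J -> V -> F -> E <- C -> N -> P
  P5: B <- J -> V -> N -> P
  P6: B <- J -> N -> P
That exhausts the simple backdoor paths. Count: 6.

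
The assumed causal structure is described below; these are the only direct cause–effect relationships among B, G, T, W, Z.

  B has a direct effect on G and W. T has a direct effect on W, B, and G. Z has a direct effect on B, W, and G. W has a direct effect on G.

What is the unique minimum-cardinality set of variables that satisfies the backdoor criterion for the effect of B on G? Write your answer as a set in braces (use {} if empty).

Variables eligible for adjustment (non-descendants of B, excluding B and G): {T, Z}.
Backdoor paths from B to G:
  P1: B <- Z -> W <- T -> G
  P2: B <- Z -> W -> G
  P3: B <- Z -> G
  P4: B <- T -> W <- Z -> G
  P5: B <- T -> W -> G
  P6: B <- T -> G
The empty set is not sufficient: P2 (B <- Z -> W -> G) has no collider blocking it and no conditioned non-collider, so it is open.
Try {T, Z}:
  P1: blocked at fork node Z ∈ conditioning set.
  P2: blocked at fork node Z ∈ conditioning set.
  P3: blocked at fork node Z ∈ conditioning set.
  P4: blocked at fork node T ∈ conditioning set.
  P5: blocked at fork node T ∈ conditioning set.
  P6: blocked at fork node T ∈ conditioning set.
{T, Z} contains no descendant of B and blocks every backdoor path.
Every element of {T, Z} is needed (dropping T leaves P5 open; dropping Z leaves P2 open), so no proper subset is valid.
Among all size-2 subsets of the eligible variables, only {T, Z} blocks every backdoor path, so it is the unique smallest valid adjustment set.

{T, Z}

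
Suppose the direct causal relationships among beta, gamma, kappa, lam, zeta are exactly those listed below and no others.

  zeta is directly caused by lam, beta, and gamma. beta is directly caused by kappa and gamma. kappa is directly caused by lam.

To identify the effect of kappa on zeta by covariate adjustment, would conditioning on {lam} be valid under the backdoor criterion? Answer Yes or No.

Backdoor paths from kappa to zeta (paths whose first edge points into kappa):
  P1: kappa <- lam -> zeta
Condition 1 (no descendant of kappa in the set): holds — descendants of kappa are {beta, zeta}; none are in {lam}.
Condition 2 (every backdoor path blocked by {lam}):
  P1: blocked at fork node lam ∈ conditioning set.
{lam} satisfies the backdoor criterion.

Yes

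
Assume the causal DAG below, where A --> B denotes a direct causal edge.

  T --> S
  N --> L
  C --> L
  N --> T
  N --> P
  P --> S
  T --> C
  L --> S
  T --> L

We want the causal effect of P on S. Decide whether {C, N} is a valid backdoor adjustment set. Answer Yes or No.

Backdoor paths from P to S (paths whose first edge points into P):
  P1: P <- N -> T -> C -> L -> S
  P2: P <- N -> T -> L -> S
  P3: P <- N -> T -> S
  P4: P <- N -> L <- T -> S
  P5: P <- N -> L <- C <- T -> S
  P6: P <- N -> L -> S
Condition 1 (no descendant of P in the set): holds — descendants of P are {S}; none are in {C, N}.
Condition 2 (every backdoor path blocked by {C, N}):
  P1: blocked at fork node N ∈ conditioning set.
  P2: blocked at fork node N ∈ conditioning set.
  P3: blocked at fork node N ∈ conditioning set.
  P4: blocked at fork node N ∈ conditioning set.
  P5: blocked at fork node N ∈ conditioning set.
  P6: blocked at fork node N ∈ conditioning set.
{C, N} satisfies the backdoor criterion.

Yes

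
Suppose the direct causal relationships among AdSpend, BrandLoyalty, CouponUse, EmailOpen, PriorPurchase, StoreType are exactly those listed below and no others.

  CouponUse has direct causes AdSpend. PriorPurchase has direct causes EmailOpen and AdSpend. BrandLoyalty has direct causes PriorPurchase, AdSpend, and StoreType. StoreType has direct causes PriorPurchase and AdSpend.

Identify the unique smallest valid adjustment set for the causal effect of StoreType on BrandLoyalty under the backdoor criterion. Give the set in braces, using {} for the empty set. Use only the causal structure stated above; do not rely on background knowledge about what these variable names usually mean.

{AdSpend, PriorPurchase}

Variables eligible for adjustment (non-descendants of StoreType, excluding StoreType and BrandLoyalty): {AdSpend, CouponUse, EmailOpen, PriorPurchase}.
Backdoor paths from StoreType to BrandLoyalty:
  P1: StoreType <- AdSpend -> PriorPurchase -> BrandLoyalty
  P2: StoreType <- AdSpend -> BrandLoyalty
  P3: StoreType <- PriorPurchase <- AdSpend -> BrandLoyalty
  P4: StoreType <- PriorPurchase -> BrandLoyalty
The empty set is not sufficient: P1 (StoreType <- AdSpend -> PriorPurchase -> BrandLoyalty) has no collider blocking it and no conditioned non-collider, so it is open.
Try {AdSpend, PriorPurchase}:
  P1: blocked at fork node AdSpend ∈ conditioning set.
  P2: blocked at fork node AdSpend ∈ conditioning set.
  P3: blocked at chain node PriorPurchase ∈ conditioning set.
  P4: blocked at fork node PriorPurchase ∈ conditioning set.
{AdSpend, PriorPurchase} contains no descendant of StoreType and blocks every backdoor path.
Every element of {AdSpend, PriorPurchase} is needed (dropping AdSpend leaves P2 open; dropping PriorPurchase leaves P4 open), so no proper subset is valid.
Among all size-2 subsets of the eligible variables, only {AdSpend, PriorPurchase} blocks every backdoor path, so it is the unique smallest valid adjustment set.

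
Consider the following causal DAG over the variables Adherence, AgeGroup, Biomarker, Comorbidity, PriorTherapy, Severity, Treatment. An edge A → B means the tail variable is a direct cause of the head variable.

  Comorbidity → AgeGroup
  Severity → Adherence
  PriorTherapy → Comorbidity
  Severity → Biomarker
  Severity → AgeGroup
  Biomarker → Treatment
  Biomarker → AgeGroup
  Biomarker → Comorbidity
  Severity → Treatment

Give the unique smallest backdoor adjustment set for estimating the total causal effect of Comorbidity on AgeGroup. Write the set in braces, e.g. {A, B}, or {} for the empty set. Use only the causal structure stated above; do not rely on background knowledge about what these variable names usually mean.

{Biomarker}

Variables eligible for adjustment (non-descendants of Comorbidity, excluding Comorbidity and AgeGroup): {Adherence, Biomarker, PriorTherapy, Severity, Treatment}.
Backdoor paths from Comorbidity to AgeGroup:
  P1: Comorbidity <- Biomarker <- Severity -> AgeGroup
  P2: Comorbidity <- Biomarker -> AgeGroup
  P3: Comorbidity <- Biomarker -> Treatment <- Severity -> AgeGroup
The empty set is not sufficient: P1 (Comorbidity <- Biomarker <- Severity -> AgeGroup) has no collider blocking it and no conditioned non-collider, so it is open.
Try {Biomarker}:
  P1: blocked at chain node Biomarker ∈ conditioning set.
  P2: blocked at fork node Biomarker ∈ conditioning set.
  P3: blocked at fork node Biomarker ∈ conditioning set.
{Biomarker} contains no descendant of Comorbidity and blocks every backdoor path.
No other singleton works — e.g. {PriorTherapy} leaves P1 open — so {Biomarker} is the unique smallest valid adjustment set.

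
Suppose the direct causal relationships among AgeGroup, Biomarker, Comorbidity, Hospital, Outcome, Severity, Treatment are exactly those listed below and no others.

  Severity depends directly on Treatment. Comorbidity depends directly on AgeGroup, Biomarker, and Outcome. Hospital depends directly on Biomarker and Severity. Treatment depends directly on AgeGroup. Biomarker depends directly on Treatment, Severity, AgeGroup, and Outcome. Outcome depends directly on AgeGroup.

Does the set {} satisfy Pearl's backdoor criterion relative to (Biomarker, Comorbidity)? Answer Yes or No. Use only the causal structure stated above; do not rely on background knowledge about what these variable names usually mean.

No

Backdoor paths from Biomarker to Comorbidity (paths whose first edge points into Biomarker):
  P1: Biomarker <- AgeGroup -> Outcome -> Comorbidity
  P2: Biomarker <- AgeGroup -> Comorbidity
  P3: Biomarker <- Outcome <- AgeGroup -> Comorbidity
  P4: Biomarker <- Outcome -> Comorbidity
  P5: Biomarker <- Treatment <- AgeGroup -> Outcome -> Comorbidity
  P6: Biomarker <- Treatment <- AgeGroup -> Comorbidity
  P7: Biomarker <- Severity <- Treatment <- AgeGroup -> Outcome -> Comorbidity
  P8: Biomarker <- Severity <- Treatment <- AgeGroup -> Comorbidity
Condition 1 (no descendant of Biomarker in the set): holds — descendants of Biomarker are {Comorbidity, Hospital}; none are in {}.
Condition 2 (every backdoor path blocked by {}):
  P1: open — no interior node is in the conditioning set.
  P2: open — no interior node is in the conditioning set.
  P3: open — no interior node is in the conditioning set.
  P4: open — no interior node is in the conditioning set.
  P5: open — no interior node is in the conditioning set.
  P6: open — no interior node is in the conditioning set.
  P7: open — no interior node is in the conditioning set.
  P8: open — no interior node is in the conditioning set.
{} does not satisfy the backdoor criterion.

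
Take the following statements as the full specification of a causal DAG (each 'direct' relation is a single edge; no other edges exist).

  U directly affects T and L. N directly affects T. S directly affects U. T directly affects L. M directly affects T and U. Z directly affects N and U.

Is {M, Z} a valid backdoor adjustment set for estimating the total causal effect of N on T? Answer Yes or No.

Yes

Backdoor paths from N to T (paths whose first edge points into N):
  P1: N <- Z -> U <- M -> T
  P2: N <- Z -> U -> T
  P3: N <- Z -> U -> L <- T
Condition 1 (no descendant of N in the set): holds — descendants of N are {L, T}; none are in {M, Z}.
Condition 2 (every backdoor path blocked by {M, Z}):
  P1: blocked at fork node Z ∈ conditioning set.
  P2: blocked at fork node Z ∈ conditioning set.
  P3: blocked at fork node Z ∈ conditioning set.
{M, Z} satisfies the backdoor criterion.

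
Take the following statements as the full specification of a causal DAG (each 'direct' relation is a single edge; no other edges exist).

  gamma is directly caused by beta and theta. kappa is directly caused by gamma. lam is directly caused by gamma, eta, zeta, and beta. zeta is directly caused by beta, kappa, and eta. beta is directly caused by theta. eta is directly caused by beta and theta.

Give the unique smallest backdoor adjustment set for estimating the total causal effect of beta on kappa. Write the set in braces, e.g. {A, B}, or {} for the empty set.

{theta}

Variables eligible for adjustment (non-descendants of beta, excluding beta and kappa): {theta}.
Backdoor paths from beta to kappa:
  P1: beta <- theta -> gamma -> kappa
  P2: beta <- theta -> gamma -> lam <- eta -> zeta <- kappa
  P3: beta <- theta -> gamma -> lam <- zeta <- kappa
  P4: beta <- theta -> eta -> zeta <- kappa
  P5: beta <- theta -> eta -> zeta -> lam <- gamma -> kappa
  P6: beta <- theta -> eta -> lam <- gamma -> kappa
  P7: beta <- theta -> eta -> lam <- zeta <- kappa
The empty set is not sufficient: P1 (beta <- theta -> gamma -> kappa) has no collider blocking it and no conditioned non-collider, so it is open.
Try {theta}:
  P1: blocked at fork node theta ∈ conditioning set.
  P2: blocked at fork node theta ∈ conditioning set.
  P3: blocked at fork node theta ∈ conditioning set.
  P4: blocked at fork node theta ∈ conditioning set.
  P5: blocked at fork node theta ∈ conditioning set.
  P6: blocked at fork node theta ∈ conditioning set.
  P7: blocked at fork node theta ∈ conditioning set.
{theta} contains no descendant of beta and blocks every backdoor path.
{theta} is the unique smallest valid adjustment set.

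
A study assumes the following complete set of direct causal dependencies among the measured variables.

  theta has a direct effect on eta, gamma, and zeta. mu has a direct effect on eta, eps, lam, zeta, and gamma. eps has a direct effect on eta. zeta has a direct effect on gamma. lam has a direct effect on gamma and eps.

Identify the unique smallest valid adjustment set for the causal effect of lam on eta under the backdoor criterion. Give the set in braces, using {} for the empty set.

{mu}

Variables eligible for adjustment (non-descendants of lam, excluding lam and eta): {mu, theta, zeta}.
Backdoor paths from lam to eta:
  P1: lam <- mu -> eps -> eta
  P2: lam <- mu -> eta
  P3: lam <- mu -> zeta <- theta -> eta
  P4: lam <- mu -> zeta -> gamma <- theta -> eta
  P5: lam <- mu -> gamma <- theta -> eta
  P6: lam <- mu -> gamma <- zeta <- theta -> eta
The empty set is not sufficient: P1 (lam <- mu -> eps -> eta) has no collider blocking it and no conditioned non-collider, so it is open.
Try {mu}:
  P1: blocked at fork node mu ∈ conditioning set.
  P2: blocked at fork node mu ∈ conditioning set.
  P3: blocked at fork node mu ∈ conditioning set.
  P4: blocked at fork node mu ∈ conditioning set.
  P5: blocked at fork node mu ∈ conditioning set.
  P6: blocked at fork node mu ∈ conditioning set.
{mu} contains no descendant of lam and blocks every backdoor path.
No other singleton works — e.g. {theta} leaves P1 open — so {mu} is the unique smallest valid adjustment set.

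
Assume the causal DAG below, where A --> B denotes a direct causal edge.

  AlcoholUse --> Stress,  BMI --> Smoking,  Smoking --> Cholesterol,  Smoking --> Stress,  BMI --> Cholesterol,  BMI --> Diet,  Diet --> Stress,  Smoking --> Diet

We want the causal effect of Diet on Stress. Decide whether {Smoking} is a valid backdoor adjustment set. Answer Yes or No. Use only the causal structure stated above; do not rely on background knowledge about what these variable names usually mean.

Yes

Backdoor paths from Diet to Stress (paths whose first edge points into Diet):
  P1: Diet <- BMI -> Smoking -> Stress
  P2: Diet <- BMI -> Cholesterol <- Smoking -> Stress
  P3: Diet <- Smoking -> Stress
Condition 1 (no descendant of Diet in the set): holds — descendants of Diet are {Stress}; none are in {Smoking}.
Condition 2 (every backdoor path blocked by {Smoking}):
  P1: blocked at chain node Smoking ∈ conditioning set.
  P2: blocked at collider Cholesterol (neither it nor any descendant is in the conditioning set).
  P3: blocked at fork node Smoking ∈ conditioning set.
{Smoking} satisfies the backdoor criterion.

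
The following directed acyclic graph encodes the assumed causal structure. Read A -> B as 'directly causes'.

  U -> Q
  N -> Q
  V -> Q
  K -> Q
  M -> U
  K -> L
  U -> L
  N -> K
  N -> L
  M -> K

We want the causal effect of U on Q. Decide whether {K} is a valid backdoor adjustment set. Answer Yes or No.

No

Backdoor paths from U to Q (paths whose first edge points into U):
  P1: U <- M -> K <- N -> Q
  P2: U <- M -> K -> Q
  P3: U <- M -> K -> L <- N -> Q
Condition 1 (no descendant of U in the set): holds — descendants of U are {L, Q}; none are in {K}.
Condition 2 (every backdoor path blocked by {K}):
  P1: open — collider(s) K are conditioned on (or have a conditioned descendant) and no non-collider on the path is in the set.
  P2: blocked at chain node K ∈ conditioning set.
  P3: blocked at chain node K ∈ conditioning set.
{K} does not satisfy the backdoor criterion.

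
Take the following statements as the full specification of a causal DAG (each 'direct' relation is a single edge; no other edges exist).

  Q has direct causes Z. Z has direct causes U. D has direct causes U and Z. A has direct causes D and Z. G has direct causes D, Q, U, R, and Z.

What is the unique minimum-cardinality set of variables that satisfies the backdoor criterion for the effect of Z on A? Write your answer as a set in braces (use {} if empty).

Variables eligible for adjustment (non-descendants of Z, excluding Z and A): {R, U}.
Backdoor paths from Z to A:
  P1: Z <- U -> D -> A
  P2: Z <- U -> G <- D -> A
The empty set is not sufficient: P1 (Z <- U -> D -> A) has no collider blocking it and no conditioned non-collider, so it is open.
Try {U}:
  P1: blocked at fork node U ∈ conditioning set.
  P2: blocked at fork node U ∈ conditioning set.
{U} contains no descendant of Z and blocks every backdoor path.
No other singleton works — e.g. {R} leaves P1 open — so {U} is the unique smallest valid adjustment set.

{U}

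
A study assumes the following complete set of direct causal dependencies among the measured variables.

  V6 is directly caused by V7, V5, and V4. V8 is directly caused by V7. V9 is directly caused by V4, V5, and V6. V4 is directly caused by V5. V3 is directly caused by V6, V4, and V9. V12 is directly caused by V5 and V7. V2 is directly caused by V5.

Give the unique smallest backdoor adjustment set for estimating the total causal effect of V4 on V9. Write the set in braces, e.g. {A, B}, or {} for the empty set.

{V5}

Variables eligible for adjustment (non-descendants of V4, excluding V4 and V9): {V12, V2, V5, V7, V8}.
Backdoor paths from V4 to V9:
  P1: V4 <- V5 -> V12 <- V7 -> V6 -> V9
  P2: V4 <- V5 -> V12 <- V7 -> V6 -> V3 <- V9
  P3: V4 <- V5 -> V6 -> V9
  P4: V4 <- V5 -> V6 -> V3 <- V9
  P5: V4 <- V5 -> V9
The empty set is not sufficient: P3 (V4 <- V5 -> V6 -> V9) has no collider blocking it and no conditioned non-collider, so it is open.
Try {V5}:
  P1: blocked at fork node V5 ∈ conditioning set.
  P2: blocked at fork node V5 ∈ conditioning set.
  P3: blocked at fork node V5 ∈ conditioning set.
  P4: blocked at fork node V5 ∈ conditioning set.
  P5: blocked at fork node V5 ∈ conditioning set.
{V5} contains no descendant of V4 and blocks every backdoor path.
No other singleton works — e.g. {V7} leaves P3 open — so {V5} is the unique smallest valid adjustment set.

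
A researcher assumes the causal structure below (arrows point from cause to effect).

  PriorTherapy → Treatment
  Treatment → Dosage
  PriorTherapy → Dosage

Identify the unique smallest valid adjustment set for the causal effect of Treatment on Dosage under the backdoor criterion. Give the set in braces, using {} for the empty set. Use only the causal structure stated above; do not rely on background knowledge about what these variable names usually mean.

Variables eligible for adjustment (non-descendants of Treatment, excluding Treatment and Dosage): {PriorTherapy}.
Backdoor paths from Treatment to Dosage:
  P1: Treatment <- PriorTherapy -> Dosage
The empty set is not sufficient: P1 (Treatment <- PriorTherapy -> Dosage) has no collider blocking it and no conditioned non-collider, so it is open.
Try {PriorTherapy}:
  P1: blocked at fork node PriorTherapy ∈ conditioning set.
{PriorTherapy} contains no descendant of Treatment and blocks every backdoor path.
{PriorTherapy} is the unique smallest valid adjustment set.

{PriorTherapy}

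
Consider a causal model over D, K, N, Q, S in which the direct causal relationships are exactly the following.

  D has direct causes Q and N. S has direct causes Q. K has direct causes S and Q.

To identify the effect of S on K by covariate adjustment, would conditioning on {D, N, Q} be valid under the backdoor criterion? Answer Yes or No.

Yes

Backdoor paths from S to K (paths whose first edge points into S):
  P1: S <- Q -> K
Condition 1 (no descendant of S in the set): holds — descendants of S are {K}; none are in {D, N, Q}.
Condition 2 (every backdoor path blocked by {D, N, Q}):
  P1: blocked at fork node Q ∈ conditioning set.
{D, N, Q} satisfies the backdoor criterion.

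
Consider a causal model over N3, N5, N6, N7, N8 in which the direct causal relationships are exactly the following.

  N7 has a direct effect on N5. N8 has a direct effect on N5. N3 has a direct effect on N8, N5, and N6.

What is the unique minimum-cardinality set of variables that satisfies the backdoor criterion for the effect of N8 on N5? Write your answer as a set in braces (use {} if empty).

{N3}

Variables eligible for adjustment (non-descendants of N8, excluding N8 and N5): {N3, N6, N7}.
Backdoor paths from N8 to N5:
  P1: N8 <- N3 -> N5
The empty set is not sufficient: P1 (N8 <- N3 -> N5) has no collider blocking it and no conditioned non-collider, so it is open.
Try {N3}:
  P1: blocked at fork node N3 ∈ conditioning set.
{N3} contains no descendant of N8 and blocks every backdoor path.
No other singleton works — e.g. {N7} leaves P1 open — so {N3} is the unique smallest valid adjustment set.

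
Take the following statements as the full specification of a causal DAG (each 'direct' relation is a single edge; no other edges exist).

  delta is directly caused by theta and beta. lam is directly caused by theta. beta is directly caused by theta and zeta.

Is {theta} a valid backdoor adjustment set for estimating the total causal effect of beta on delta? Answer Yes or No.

Backdoor paths from beta to delta (paths whose first edge points into beta):
  P1: beta <- theta -> delta
Condition 1 (no descendant of beta in the set): holds — descendants of beta are {delta}; none are in {theta}.
Condition 2 (every backdoor path blocked by {theta}):
  P1: blocked at fork node theta ∈ conditioning set.
{theta} satisfies the backdoor criterion.

Yes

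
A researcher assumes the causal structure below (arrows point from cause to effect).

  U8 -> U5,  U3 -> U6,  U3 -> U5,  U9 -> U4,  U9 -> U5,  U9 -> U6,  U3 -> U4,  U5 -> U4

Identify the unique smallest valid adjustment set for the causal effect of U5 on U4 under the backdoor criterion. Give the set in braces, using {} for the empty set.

{U3, U9}

Variables eligible for adjustment (non-descendants of U5, excluding U5 and U4): {U3, U6, U8, U9}.
Backdoor paths from U5 to U4:
  P1: U5 <- U9 -> U6 <- U3 -> U4
  P2: U5 <- U9 -> U4
  P3: U5 <- U3 -> U6 <- U9 -> U4
  P4: U5 <- U3 -> U4
The empty set is not sufficient: P2 (U5 <- U9 -> U4) has no collider blocking it and no conditioned non-collider, so it is open.
Try {U3, U9}:
  P1: blocked at fork node U9 ∈ conditioning set.
  P2: blocked at fork node U9 ∈ conditioning set.
  P3: blocked at fork node U3 ∈ conditioning set.
  P4: blocked at fork node U3 ∈ conditioning set.
{U3, U9} contains no descendant of U5 and blocks every backdoor path.
Every element of {U3, U9} is needed (dropping U3 leaves P4 open; dropping U9 leaves P2 open), so no proper subset is valid.
Among all size-2 subsets of the eligible variables, only {U3, U9} blocks every backdoor path, so it is the unique smallest valid adjustment set.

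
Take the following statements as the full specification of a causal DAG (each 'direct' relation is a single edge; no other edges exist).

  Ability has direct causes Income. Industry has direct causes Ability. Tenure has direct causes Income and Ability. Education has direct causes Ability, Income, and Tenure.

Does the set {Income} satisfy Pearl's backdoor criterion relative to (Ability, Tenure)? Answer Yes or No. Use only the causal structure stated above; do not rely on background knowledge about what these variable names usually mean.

Backdoor paths from Ability to Tenure (paths whose first edge points into Ability):
  P1: Ability <- Income -> Tenure
  P2: Ability <- Income -> Education <- Tenure
Condition 1 (no descendant of Ability in the set): holds — descendants of Ability are {Education, Industry, Tenure}; none are in {Income}.
Condition 2 (every backdoor path blocked by {Income}):
  P1: blocked at fork node Income ∈ conditioning set.
  P2: blocked at fork node Income ∈ conditioning set.
{Income} satisfies the backdoor criterion.

Yes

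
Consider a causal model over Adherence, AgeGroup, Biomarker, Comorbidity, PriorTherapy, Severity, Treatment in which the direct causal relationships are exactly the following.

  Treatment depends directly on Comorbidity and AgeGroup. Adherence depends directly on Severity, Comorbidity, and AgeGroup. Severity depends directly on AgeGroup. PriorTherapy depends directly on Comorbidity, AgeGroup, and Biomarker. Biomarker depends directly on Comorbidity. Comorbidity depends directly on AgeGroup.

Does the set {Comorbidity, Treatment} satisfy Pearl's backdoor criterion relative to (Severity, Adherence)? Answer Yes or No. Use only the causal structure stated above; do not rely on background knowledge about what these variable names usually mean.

No

Backdoor paths from Severity to Adherence (paths whose first edge points into Severity):
  P1: Severity <- AgeGroup -> Comorbidity -> Adherence
  P2: Severity <- AgeGroup -> Adherence
  P3: Severity <- AgeGroup -> PriorTherapy <- Comorbidity -> Adherence
  P4: Severity <- AgeGroup -> PriorTherapy <- Biomarker <- Comorbidity -> Adherence
  P5: Severity <- AgeGroup -> Treatment <- Comorbidity -> Adherence
Condition 1 (no descendant of Severity in the set): holds — descendants of Severity are {Adherence}; none are in {Comorbidity, Treatment}.
Condition 2 (every backdoor path blocked by {Comorbidity, Treatment}):
  P1: blocked at chain node Comorbidity ∈ conditioning set.
  P2: open — no interior node is in the conditioning set.
  P3: blocked at collider PriorTherapy (neither it nor any descendant is in the conditioning set).
  P4: blocked at collider PriorTherapy (neither it nor any descendant is in the conditioning set).
  P5: blocked at fork node Comorbidity ∈ conditioning set.
{Comorbidity, Treatment} does not satisfy the backdoor criterion.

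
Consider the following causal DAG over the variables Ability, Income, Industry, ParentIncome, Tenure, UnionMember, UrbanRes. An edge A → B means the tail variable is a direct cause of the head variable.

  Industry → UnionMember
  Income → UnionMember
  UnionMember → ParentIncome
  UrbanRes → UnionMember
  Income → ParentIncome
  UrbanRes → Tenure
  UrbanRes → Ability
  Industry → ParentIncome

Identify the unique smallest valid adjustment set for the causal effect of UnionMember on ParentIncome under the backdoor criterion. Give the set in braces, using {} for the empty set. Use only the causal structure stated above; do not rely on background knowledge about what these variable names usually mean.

Variables eligible for adjustment (non-descendants of UnionMember, excluding UnionMember and ParentIncome): {Ability, Income, Industry, Tenure, UrbanRes}.
Backdoor paths from UnionMember to ParentIncome:
  P1: UnionMember <- Income -> ParentIncome
  P2: UnionMember <- Industry -> ParentIncome
The empty set is not sufficient: P1 (UnionMember <- Income -> ParentIncome) has no collider blocking it and no conditioned non-collider, so it is open.
Try {Income, Industry}:
  P1: blocked at fork node Income ∈ conditioning set.
  P2: blocked at fork node Industry ∈ conditioning set.
{Income, Industry} contains no descendant of UnionMember and blocks every backdoor path.
Every element of {Income, Industry} is needed (dropping Income leaves P1 open; dropping Industry leaves P2 open), so no proper subset is valid.
Among all size-2 subsets of the eligible variables, only {Income, Industry} blocks every backdoor path, so it is the unique smallest valid adjustment set.

{Income, Industry}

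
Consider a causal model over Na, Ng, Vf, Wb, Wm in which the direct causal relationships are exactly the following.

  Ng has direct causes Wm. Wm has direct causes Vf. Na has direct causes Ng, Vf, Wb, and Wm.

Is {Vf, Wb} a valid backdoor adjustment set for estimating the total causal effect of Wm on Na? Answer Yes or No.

Yes

Backdoor paths from Wm to Na (paths whose first edge points into Wm):
  P1: Wm <- Vf -> Na
Condition 1 (no descendant of Wm in the set): holds — descendants of Wm are {Na, Ng}; none are in {Vf, Wb}.
Condition 2 (every backdoor path blocked by {Vf, Wb}):
  P1: blocked at fork node Vf ∈ conditioning set.
{Vf, Wb} satisfies the backdoor criterion.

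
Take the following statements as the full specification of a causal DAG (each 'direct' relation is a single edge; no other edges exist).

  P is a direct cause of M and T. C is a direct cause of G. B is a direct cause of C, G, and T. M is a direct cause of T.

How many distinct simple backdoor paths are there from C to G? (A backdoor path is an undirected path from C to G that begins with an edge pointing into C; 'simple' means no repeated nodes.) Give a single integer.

1

A backdoor path from C to G is any simple undirected path whose first edge points into C (i.e. leaves C via a parent).
Parents of C: {B}.
Enumerating:
  P1: C <- B -> G
That exhausts the simple backdoor paths. Count: 1.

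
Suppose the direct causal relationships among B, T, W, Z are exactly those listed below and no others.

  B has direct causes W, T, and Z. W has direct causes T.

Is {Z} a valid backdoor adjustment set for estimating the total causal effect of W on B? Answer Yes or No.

No

Backdoor paths from W to B (paths whose first edge points into W):
  P1: W <- T -> B
Condition 1 (no descendant of W in the set): holds — descendants of W are {B}; none are in {Z}.
Condition 2 (every backdoor path blocked by {Z}):
  P1: open — no interior node is in the conditioning set.
{Z} does not satisfy the backdoor criterion.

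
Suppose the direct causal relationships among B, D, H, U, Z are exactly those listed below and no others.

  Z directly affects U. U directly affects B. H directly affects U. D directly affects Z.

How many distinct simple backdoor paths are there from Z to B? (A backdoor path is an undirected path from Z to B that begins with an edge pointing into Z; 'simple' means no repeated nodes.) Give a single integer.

A backdoor path from Z to B is any simple undirected path whose first edge points into Z (i.e. leaves Z via a parent).
Parents of Z: {D}.
No simple path from any parent of Z reaches B without revisiting Z, so there are no backdoor paths.

0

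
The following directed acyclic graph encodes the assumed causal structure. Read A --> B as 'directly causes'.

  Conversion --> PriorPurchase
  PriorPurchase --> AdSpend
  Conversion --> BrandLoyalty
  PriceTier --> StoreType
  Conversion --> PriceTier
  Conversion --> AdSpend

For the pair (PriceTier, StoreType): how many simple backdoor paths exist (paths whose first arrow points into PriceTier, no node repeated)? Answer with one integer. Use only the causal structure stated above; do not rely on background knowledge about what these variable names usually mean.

0

A backdoor path from PriceTier to StoreType is any simple undirected path whose first edge points into PriceTier (i.e. leaves PriceTier via a parent).
Parents of PriceTier: {Conversion}.
No simple path from any parent of PriceTier reaches StoreType without revisiting PriceTier, so there are no backdoor paths.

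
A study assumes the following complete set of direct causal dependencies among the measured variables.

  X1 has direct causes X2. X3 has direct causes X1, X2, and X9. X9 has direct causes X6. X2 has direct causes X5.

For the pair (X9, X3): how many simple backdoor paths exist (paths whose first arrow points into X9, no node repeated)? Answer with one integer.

A backdoor path from X9 to X3 is any simple undirected path whose first edge points into X9 (i.e. leaves X9 via a parent).
Parents of X9: {X6}.
No simple path from any parent of X9 reaches X3 without revisiting X9, so there are no backdoor paths.

0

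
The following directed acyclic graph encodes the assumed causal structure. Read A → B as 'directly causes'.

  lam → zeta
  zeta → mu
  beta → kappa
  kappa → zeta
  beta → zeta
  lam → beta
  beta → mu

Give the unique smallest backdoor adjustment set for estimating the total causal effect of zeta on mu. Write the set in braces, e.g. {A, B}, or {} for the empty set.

{beta}

Variables eligible for adjustment (non-descendants of zeta, excluding zeta and mu): {beta, kappa, lam}.
Backdoor paths from zeta to mu:
  P1: zeta <- lam -> beta -> mu
  P2: zeta <- beta -> mu
  P3: zeta <- kappa <- beta -> mu
The empty set is not sufficient: P1 (zeta <- lam -> beta -> mu) has no collider blocking it and no conditioned non-collider, so it is open.
Try {beta}:
  P1: blocked at chain node beta ∈ conditioning set.
  P2: blocked at fork node beta ∈ conditioning set.
  P3: blocked at fork node beta ∈ conditioning set.
{beta} contains no descendant of zeta and blocks every backdoor path.
No other singleton works — e.g. {lam} leaves P2 open — so {beta} is the unique smallest valid adjustment set.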